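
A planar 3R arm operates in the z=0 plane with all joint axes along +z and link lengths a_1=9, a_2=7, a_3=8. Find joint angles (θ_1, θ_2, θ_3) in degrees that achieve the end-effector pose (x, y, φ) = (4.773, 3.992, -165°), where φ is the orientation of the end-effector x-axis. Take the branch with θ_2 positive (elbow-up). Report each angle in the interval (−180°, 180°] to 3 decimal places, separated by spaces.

0.004 59.992 135.004

wrist centre = target − a_3·(cos φ, sin φ) = (12.5004, 6.0626)
cos θ_2 = (193.0147−9²−7²)/(2·9·7) = 0.5001; θ_2 = 59.9923° (elbow-up)
β = atan2(6.0626,12.5004) = 25.8728°; ψ = atan2(6.0617,12.5008) = 25.8690°
θ_1 = β − ψ = 0.0039°
θ_3 = φ − θ_1 − θ_2 = 135.0038° (wrapped to (-180°,180°])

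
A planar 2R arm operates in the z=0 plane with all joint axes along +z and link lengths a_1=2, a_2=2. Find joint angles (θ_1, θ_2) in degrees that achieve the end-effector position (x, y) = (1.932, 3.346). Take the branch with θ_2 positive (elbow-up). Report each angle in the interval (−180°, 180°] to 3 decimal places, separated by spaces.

44.999 29.998

cos θ_2 = (14.9283−2²−2²)/(2·2·2) = 0.8660; θ_2 = 29.9980° (elbow-up)
β = atan2(3.3460,1.9320) = 59.9976°; ψ = atan2(0.9999,3.7321) = 14.9990°
θ_1 = β − ψ = 44.9986°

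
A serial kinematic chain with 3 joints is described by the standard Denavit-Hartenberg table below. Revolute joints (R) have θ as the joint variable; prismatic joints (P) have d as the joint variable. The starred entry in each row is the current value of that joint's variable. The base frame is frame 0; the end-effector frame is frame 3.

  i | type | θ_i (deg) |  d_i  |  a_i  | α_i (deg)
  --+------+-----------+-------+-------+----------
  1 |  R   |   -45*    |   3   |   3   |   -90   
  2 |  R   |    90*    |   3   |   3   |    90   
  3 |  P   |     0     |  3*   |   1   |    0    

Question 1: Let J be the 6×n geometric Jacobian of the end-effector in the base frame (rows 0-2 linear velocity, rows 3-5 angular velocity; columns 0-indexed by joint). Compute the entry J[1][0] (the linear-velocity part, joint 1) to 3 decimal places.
6.364

axis z_0 = ẑ; lever o_n−o_0 = (6.3640,-2.1213,-1.0000)
cross product → J_v[:, 0] = (2.1213,6.3640,-0.0000)
J_ω[:, 0] = z_0
entry J[1][0] = 6.3640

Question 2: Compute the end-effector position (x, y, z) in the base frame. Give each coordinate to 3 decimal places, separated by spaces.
after link 1: o_1 = (2.1213, -2.1213, 3.0000)
after link 2: o_2 = (4.2426, 0.0000, 0.0000)
after link 3: o_3 = (6.3640, -2.1213, -1.0000)

6.364 -2.121 -1.000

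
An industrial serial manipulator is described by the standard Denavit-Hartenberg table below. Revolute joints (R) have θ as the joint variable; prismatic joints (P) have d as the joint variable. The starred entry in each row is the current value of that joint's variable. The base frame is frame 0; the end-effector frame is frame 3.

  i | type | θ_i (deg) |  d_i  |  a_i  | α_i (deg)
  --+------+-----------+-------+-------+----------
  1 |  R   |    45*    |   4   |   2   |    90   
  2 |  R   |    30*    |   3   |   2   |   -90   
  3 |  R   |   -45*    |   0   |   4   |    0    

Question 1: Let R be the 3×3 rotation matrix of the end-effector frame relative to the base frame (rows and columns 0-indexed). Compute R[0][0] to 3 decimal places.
End-effector x-axis (col 0 of R) = (0.9330,-0.0670,0.3536)
R[0][0] = 0.9330

0.933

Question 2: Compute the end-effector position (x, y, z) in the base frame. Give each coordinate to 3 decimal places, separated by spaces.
8.492 0.250 6.414

after link 1: o_1 = (1.4142, 1.4142, 4.0000)
after link 2: o_2 = (4.7603, 0.5176, 5.0000)
after link 3: o_3 = (8.4923, 0.2497, 6.4142)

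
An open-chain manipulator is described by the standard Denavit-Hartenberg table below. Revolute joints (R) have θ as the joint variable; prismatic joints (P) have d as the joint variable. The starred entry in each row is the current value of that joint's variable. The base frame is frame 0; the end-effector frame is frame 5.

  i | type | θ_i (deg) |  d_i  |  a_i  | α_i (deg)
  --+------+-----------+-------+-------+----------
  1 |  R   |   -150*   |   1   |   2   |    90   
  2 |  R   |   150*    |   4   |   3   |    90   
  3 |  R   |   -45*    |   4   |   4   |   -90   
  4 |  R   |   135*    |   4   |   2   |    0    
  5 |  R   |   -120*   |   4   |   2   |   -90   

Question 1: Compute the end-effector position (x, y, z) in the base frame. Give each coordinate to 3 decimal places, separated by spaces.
after link 1: o_1 = (-1.7321, -1.0000, 1.0000)
after link 2: o_2 = (-1.4821, 3.7631, 2.5000)
after link 3: o_3 = (0.3214, 1.5384, 7.3783)
after link 4: o_4 = (0.3909, 5.9992, 7.0678)
after link 5: o_5 = (3.0297, 9.2113, 8.7167)

3.030 9.211 8.717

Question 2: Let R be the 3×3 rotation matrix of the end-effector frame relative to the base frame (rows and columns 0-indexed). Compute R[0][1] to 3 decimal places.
End-effector y-axis (col 1 of R) = (-0.1768,-0.9186,-0.3536)
R[0][1] = -0.1768

-0.177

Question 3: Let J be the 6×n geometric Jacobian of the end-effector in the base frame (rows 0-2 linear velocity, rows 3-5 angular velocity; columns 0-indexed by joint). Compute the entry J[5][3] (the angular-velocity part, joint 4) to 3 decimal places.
axis z_3 = (0.1768,0.9186,0.3536); lever o_n−o_3 = (2.7083,7.6729,1.3384)
cross product → J_v[:, 3] = (-1.4834,0.7209,-1.1313)
J_ω[:, 3] = z_3
entry J[5][3] = 0.3536

0.354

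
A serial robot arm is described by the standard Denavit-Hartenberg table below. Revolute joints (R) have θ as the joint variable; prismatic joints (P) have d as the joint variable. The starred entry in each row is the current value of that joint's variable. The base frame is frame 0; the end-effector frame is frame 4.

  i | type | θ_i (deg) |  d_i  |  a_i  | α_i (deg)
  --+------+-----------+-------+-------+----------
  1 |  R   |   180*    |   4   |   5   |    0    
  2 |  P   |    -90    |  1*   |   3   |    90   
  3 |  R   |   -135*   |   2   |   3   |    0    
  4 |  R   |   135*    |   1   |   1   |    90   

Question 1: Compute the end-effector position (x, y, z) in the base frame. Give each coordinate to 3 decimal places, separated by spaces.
-2.000 1.879 2.879

after link 1: o_1 = (-5.0000, 0.0000, 4.0000)
after link 2: o_2 = (-5.0000, 3.0000, 5.0000)
after link 3: o_3 = (-3.0000, 0.8787, 2.8787)
after link 4: o_4 = (-2.0000, 1.8787, 2.8787)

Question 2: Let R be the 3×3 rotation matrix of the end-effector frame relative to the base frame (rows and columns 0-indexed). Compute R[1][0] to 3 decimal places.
1.000

End-effector x-axis (col 0 of R) = (0.0000,1.0000,0.0000)
R[1][0] = 1.0000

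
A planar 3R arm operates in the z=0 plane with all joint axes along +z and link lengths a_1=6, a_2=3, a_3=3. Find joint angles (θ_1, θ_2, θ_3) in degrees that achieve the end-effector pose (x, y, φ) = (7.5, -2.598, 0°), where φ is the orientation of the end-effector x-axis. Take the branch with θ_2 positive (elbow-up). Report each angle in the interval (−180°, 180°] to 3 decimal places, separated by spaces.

-59.999 120.001 -60.001

wrist centre = target − a_3·(cos φ, sin φ) = (4.5000, -2.5980)
cos θ_2 = (26.9996−6²−3²)/(2·6·3) = -0.5000; θ_2 = 120.0007° (elbow-up)
β = atan2(-2.5980,4.5000) = -29.9993°; ψ = atan2(2.5981,4.5000) = 30.0000°
θ_1 = β − ψ = -59.9993°
θ_3 = φ − θ_1 − θ_2 = -60.0015° (wrapped to (-180°,180°])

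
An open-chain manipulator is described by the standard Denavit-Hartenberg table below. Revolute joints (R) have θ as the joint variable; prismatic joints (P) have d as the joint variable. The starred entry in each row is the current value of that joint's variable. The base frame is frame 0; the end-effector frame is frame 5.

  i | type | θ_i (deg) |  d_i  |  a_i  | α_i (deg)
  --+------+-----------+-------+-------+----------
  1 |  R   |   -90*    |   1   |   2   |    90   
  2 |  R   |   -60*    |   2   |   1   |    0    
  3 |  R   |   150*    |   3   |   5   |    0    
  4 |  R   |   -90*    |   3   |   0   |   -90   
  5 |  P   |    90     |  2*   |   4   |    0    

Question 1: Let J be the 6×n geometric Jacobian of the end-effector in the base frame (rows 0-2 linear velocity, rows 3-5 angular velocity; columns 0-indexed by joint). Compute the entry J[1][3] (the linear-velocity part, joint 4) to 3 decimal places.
2.000

axis z_3 = (-1.0000,-0.0000,0.0000); lever o_n−o_3 = (1.0000,0.0000,2.0000)
cross product → J_v[:, 3] = (-0.0000,2.0000,-0.0000)
J_ω[:, 3] = z_3
entry J[1][3] = 2.0000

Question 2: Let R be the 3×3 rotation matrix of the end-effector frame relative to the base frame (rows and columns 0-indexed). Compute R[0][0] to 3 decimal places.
End-effector x-axis (col 0 of R) = (1.0000,0.0000,0.0000)
R[0][0] = 1.0000

1.000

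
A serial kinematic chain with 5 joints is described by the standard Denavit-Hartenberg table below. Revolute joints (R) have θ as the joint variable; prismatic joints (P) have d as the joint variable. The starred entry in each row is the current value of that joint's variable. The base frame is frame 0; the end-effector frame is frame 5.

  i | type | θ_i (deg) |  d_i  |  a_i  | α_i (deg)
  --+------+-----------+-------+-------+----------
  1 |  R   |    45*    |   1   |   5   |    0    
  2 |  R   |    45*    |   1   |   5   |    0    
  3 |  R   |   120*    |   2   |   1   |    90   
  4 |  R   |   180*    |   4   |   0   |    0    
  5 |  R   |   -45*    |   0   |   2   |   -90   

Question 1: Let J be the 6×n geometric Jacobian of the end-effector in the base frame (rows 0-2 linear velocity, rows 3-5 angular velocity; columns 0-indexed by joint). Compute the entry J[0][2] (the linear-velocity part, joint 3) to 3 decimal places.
axis z_2 = (0.0000,0.0000,1.0000); lever o_n−o_2 = (-1.6413,3.6712,3.4142)
cross product → J_v[:, 2] = (-3.6712,-1.6413,0.0000)
J_ω[:, 2] = z_2
entry J[0][2] = -3.6712

-3.671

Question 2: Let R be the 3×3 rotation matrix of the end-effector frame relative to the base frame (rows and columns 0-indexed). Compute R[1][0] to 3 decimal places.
End-effector x-axis (col 0 of R) = (0.6124,0.3536,0.7071)
R[1][0] = 0.3536

0.354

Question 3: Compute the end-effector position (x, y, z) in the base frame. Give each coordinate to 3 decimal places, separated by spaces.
after link 1: o_1 = (3.5355, 3.5355, 1.0000)
after link 2: o_2 = (3.5355, 8.5355, 2.0000)
after link 3: o_3 = (2.6695, 8.0355, 4.0000)
after link 4: o_4 = (0.6695, 11.4996, 4.0000)
after link 5: o_5 = (1.8943, 12.2067, 5.4142)

1.894 12.207 5.414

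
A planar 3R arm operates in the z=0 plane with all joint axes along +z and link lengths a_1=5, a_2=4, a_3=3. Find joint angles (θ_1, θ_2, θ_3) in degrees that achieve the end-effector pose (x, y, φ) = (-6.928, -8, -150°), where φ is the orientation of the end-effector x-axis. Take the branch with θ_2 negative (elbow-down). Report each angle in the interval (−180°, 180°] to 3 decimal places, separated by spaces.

wrist centre = target − a_3·(cos φ, sin φ) = (-4.3299, -6.5000)
cos θ_2 = (60.9982−5²−4²)/(2·5·4) = 0.5000; θ_2 = -60.0029° (elbow-down)
β = atan2(-6.5000,-4.3299) = -123.6693°; ψ = atan2(-3.4642,6.9998) = -26.3307°
θ_1 = β − ψ = -97.3385°
θ_3 = φ − θ_1 − θ_2 = 7.3414° (wrapped to (-180°,180°])

-97.339 -60.003 7.341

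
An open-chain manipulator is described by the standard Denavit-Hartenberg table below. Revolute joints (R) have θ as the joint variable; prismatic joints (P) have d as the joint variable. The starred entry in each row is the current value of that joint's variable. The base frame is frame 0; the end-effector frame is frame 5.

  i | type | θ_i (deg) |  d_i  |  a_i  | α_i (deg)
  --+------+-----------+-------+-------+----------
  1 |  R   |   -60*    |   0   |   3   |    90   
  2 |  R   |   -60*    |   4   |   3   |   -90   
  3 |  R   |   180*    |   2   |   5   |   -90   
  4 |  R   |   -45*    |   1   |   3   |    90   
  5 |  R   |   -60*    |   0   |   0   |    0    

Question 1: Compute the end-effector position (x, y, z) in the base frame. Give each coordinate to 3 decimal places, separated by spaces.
after link 1: o_1 = (1.5000, -2.5981, 0.0000)
after link 2: o_2 = (-1.2141, -5.8971, -2.5981)
after link 3: o_3 = (-1.5981, -5.2321, 2.7321)
after link 4: o_4 = (-2.0759, -6.4045, 5.6298)
after link 5: o_5 = (-2.0759, -6.4045, 5.6298)

-2.076 -6.404 5.630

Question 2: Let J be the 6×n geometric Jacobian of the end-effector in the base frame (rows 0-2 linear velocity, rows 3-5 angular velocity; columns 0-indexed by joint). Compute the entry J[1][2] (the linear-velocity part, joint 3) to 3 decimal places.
-3.994

axis z_2 = (0.4330,-0.7500,0.5000); lever o_n−o_2 = (-0.8618,-0.5074,8.2279)
cross product → J_v[:, 2] = (-5.9172,-3.9937,-0.8660)
J_ω[:, 2] = z_2
entry J[1][2] = -3.9937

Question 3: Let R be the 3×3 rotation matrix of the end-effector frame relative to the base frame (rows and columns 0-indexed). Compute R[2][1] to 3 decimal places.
0.837

End-effector y-axis (col 1 of R) = (-0.3209,-0.4441,0.8365)
R[2][1] = 0.8365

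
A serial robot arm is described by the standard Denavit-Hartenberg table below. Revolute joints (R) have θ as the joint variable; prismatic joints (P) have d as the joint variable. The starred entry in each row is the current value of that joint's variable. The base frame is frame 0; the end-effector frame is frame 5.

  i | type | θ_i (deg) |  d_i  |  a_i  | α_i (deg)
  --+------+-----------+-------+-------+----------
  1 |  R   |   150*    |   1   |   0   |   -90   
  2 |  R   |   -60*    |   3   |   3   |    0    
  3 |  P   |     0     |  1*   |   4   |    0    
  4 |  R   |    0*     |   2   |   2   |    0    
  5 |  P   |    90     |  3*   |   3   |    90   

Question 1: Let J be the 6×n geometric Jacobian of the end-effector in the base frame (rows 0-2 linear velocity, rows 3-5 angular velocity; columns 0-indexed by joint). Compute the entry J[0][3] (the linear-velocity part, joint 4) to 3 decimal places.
axis z_3 = (-0.5000,-0.8660,0.0000); lever o_n−o_3 = (-5.6160,-2.5311,0.2321)
cross product → J_v[:, 3] = (-0.2010,0.1160,-3.5981)
J_ω[:, 3] = z_3
entry J[0][3] = -0.2010

-0.201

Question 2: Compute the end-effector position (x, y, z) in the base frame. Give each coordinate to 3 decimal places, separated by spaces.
-10.647 -4.245 7.294

after link 1: o_1 = (0.0000, 0.0000, 1.0000)
after link 2: o_2 = (-2.7990, -1.8481, 3.5981)
after link 3: o_3 = (-5.0311, -1.7141, 7.0622)
after link 4: o_4 = (-6.8971, -2.9462, 8.7942)
after link 5: o_5 = (-10.6471, -4.2452, 7.2942)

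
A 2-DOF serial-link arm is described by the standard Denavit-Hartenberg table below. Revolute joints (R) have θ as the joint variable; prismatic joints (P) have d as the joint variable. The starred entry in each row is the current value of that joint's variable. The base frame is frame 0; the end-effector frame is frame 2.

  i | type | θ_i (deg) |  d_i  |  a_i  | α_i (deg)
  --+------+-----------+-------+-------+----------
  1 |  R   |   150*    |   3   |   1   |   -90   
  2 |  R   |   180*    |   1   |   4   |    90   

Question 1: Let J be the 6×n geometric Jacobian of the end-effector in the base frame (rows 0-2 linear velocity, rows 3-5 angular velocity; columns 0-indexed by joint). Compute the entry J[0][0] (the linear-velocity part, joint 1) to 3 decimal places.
axis z_0 = ẑ; lever o_n−o_0 = (2.0981,-2.3660,3.0000)
cross product → J_v[:, 0] = (2.3660,2.0981,-0.0000)
J_ω[:, 0] = z_0
entry J[0][0] = 2.3660

2.366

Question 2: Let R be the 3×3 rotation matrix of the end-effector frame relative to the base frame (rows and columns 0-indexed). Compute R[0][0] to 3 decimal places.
0.866

End-effector x-axis (col 0 of R) = (0.8660,-0.5000,-0.0000)
R[0][0] = 0.8660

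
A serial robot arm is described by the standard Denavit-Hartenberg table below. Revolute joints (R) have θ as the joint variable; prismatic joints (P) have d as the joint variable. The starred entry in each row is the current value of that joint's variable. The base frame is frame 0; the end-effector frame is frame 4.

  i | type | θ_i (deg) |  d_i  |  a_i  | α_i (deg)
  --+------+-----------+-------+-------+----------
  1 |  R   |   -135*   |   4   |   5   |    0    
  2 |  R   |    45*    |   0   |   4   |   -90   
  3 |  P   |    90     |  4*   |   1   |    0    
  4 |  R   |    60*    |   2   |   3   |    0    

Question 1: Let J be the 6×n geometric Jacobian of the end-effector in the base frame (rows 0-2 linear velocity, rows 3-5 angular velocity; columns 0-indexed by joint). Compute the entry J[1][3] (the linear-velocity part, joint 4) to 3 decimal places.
axis z_3 = (1.0000,0.0000,0.0000); lever o_n−o_3 = (2.0000,2.5981,-1.5000)
cross product → J_v[:, 3] = (-0.0000,1.5000,2.5981)
J_ω[:, 3] = z_3
entry J[1][3] = 1.5000

1.500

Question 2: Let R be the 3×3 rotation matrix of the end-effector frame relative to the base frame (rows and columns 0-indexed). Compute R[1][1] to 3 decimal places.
0.500

End-effector y-axis (col 1 of R) = (-0.0000,0.5000,0.8660)
R[1][1] = 0.5000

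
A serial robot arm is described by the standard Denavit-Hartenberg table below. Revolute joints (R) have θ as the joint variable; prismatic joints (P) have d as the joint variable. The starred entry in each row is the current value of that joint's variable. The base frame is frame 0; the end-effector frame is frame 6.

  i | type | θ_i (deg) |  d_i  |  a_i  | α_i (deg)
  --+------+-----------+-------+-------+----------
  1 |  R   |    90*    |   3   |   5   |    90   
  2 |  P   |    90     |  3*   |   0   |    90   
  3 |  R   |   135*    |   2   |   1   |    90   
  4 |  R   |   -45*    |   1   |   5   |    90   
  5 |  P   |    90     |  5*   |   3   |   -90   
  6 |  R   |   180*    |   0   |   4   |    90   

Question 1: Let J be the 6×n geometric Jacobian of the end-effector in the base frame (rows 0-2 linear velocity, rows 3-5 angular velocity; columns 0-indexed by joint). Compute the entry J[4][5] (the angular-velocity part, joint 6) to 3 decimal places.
0.707

axis z_5 = (-0.5000,0.7071,0.5000); lever o_n−o_5 = (-2.8284,0.0000,-2.8284)
cross product → J_v[:, 5] = (-2.0000,-2.8284,2.0000)
J_ω[:, 5] = z_5
entry J[4][5] = 0.7071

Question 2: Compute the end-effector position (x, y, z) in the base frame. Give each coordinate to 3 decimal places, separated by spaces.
3.707 -0.071 2.293

after link 1: o_1 = (0.0000, 5.0000, 3.0000)
after link 2: o_2 = (3.0000, 5.0000, 3.0000)
after link 3: o_3 = (3.7071, 7.0000, 2.2929)
after link 4: o_4 = (6.9142, 3.4645, 0.5000)
after link 5: o_5 = (6.5355, -0.0711, 5.1213)
after link 6: o_6 = (3.7071, -0.0711, 2.2929)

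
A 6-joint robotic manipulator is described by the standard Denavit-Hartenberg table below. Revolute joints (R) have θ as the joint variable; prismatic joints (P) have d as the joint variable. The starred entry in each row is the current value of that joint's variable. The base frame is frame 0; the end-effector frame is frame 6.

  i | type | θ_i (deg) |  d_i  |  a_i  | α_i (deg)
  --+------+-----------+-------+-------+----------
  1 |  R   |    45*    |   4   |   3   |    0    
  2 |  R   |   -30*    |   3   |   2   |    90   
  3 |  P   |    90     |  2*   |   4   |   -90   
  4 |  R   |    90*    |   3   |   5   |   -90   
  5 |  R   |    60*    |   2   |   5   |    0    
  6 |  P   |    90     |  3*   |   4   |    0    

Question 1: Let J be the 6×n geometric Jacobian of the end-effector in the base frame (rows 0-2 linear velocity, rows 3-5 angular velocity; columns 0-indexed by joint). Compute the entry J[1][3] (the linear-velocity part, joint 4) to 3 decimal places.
-4.830

axis z_3 = (-0.9659,-0.2588,0.0000); lever o_n−o_3 = (2.1721,4.7603,-5.0000)
cross product → J_v[:, 3] = (1.2941,-4.8296,-4.0359)
J_ω[:, 3] = z_3
entry J[1][3] = -4.8296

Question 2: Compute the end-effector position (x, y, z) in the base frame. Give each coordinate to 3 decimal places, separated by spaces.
6.743 5.467 6.000

after link 1: o_1 = (2.1213, 2.1213, 4.0000)
after link 2: o_2 = (4.0532, 2.6390, 7.0000)
after link 3: o_3 = (4.5708, 0.7071, 11.0000)
after link 4: o_4 = (0.3789, 4.7603, 11.0000)
after link 5: o_5 = (3.9145, 8.2958, 9.0000)
after link 6: o_6 = (6.7429, 5.4674, 6.0000)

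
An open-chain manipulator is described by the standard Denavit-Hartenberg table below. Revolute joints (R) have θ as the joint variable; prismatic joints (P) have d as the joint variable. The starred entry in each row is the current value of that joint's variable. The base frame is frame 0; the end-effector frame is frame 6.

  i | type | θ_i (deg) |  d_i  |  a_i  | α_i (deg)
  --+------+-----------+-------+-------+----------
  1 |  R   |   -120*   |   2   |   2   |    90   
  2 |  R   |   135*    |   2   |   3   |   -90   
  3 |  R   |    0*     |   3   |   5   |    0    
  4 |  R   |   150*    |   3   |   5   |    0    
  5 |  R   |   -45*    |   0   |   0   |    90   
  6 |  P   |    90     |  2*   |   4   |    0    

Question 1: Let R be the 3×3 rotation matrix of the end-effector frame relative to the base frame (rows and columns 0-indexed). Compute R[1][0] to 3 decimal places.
0.612

End-effector x-axis (col 0 of R) = (0.3536,0.6124,-0.7071)
R[1][0] = 0.6124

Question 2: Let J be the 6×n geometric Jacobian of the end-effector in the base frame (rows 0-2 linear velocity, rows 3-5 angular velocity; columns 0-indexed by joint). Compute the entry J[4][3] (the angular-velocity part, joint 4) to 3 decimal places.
axis z_3 = (0.3536,0.6124,-0.7071); lever o_n−o_3 = (4.2403,1.3092,-6.6456)
cross product → J_v[:, 3] = (-3.1439,-0.6488,-2.1338)
J_ω[:, 3] = z_3
entry J[4][3] = 0.6124

0.612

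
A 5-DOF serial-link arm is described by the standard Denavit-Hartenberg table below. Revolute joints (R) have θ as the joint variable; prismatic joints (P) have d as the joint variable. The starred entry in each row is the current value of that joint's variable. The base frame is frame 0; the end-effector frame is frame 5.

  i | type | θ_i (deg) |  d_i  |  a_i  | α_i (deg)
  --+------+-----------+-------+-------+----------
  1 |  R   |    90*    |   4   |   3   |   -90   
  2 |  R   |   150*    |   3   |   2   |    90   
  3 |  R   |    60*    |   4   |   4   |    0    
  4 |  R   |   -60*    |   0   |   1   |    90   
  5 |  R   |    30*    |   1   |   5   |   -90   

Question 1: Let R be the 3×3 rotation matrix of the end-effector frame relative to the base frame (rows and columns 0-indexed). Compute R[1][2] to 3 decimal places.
0.866

End-effector z-axis (col 2 of R) = (-0.0000,0.8660,-0.5000)
R[1][2] = 0.8660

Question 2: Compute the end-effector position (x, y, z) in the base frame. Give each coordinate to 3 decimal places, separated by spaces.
after link 1: o_1 = (0.0000, 3.0000, 4.0000)
after link 2: o_2 = (-3.0000, 1.2679, 3.0000)
after link 3: o_3 = (-6.4641, 1.5359, -1.4641)
after link 4: o_4 = (-6.4641, 0.6699, -1.9641)
after link 5: o_5 = (-5.4641, -1.8301, -6.2942)

-5.464 -1.830 -6.294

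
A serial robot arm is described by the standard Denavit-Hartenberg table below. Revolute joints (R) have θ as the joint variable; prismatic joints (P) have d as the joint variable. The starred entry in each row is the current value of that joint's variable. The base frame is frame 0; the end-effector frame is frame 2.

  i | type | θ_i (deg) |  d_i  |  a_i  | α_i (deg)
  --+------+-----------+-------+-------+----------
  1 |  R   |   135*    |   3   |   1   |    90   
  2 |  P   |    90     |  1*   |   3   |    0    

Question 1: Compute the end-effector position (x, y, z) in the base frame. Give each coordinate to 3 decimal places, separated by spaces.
-0.000 1.414 6.000

after link 1: o_1 = (-0.7071, 0.7071, 3.0000)
after link 2: o_2 = (-0.0000, 1.4142, 6.0000)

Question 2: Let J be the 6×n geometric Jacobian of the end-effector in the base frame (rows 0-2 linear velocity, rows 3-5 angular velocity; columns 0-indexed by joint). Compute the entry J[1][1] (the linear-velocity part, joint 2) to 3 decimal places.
0.707

prismatic axis z_1 = (0.7071,0.7071,0.0000)
J_v[:, 1] = z_1; J_ω[:, 1] = (0,0,0)
entry J[1][1] = 0.7071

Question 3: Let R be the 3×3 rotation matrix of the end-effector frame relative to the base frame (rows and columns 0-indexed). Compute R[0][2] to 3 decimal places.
End-effector z-axis (col 2 of R) = (0.7071,0.7071,0.0000)
R[0][2] = 0.7071

0.707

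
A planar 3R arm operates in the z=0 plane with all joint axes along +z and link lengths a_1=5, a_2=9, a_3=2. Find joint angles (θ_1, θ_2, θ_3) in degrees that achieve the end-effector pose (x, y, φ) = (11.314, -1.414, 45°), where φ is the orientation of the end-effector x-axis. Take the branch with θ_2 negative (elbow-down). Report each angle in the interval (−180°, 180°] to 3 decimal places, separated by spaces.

wrist centre = target − a_3·(cos φ, sin φ) = (9.8998, -2.8282)
cos θ_2 = (106.0046−5²−9²)/(2·5·9) = 0.0001; θ_2 = -89.9971° (elbow-down)
β = atan2(-2.8282,9.8998) = -15.9438°; ψ = atan2(-9.0000,5.0005) = -60.9432°
θ_1 = β − ψ = 44.9994°
θ_3 = φ − θ_1 − θ_2 = 89.9977° (wrapped to (-180°,180°])

44.999 -89.997 89.998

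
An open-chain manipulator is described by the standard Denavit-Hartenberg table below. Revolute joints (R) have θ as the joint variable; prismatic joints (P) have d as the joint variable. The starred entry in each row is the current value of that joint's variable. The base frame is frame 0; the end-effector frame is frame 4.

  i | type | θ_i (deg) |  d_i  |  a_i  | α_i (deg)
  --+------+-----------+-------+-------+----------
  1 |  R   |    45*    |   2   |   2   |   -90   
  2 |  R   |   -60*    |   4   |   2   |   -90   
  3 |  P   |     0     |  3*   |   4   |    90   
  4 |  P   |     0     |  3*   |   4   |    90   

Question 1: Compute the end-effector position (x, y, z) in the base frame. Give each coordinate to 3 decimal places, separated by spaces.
1.837 11.737 9.160

after link 1: o_1 = (1.4142, 1.4142, 2.0000)
after link 2: o_2 = (-0.7071, 4.9497, 3.7321)
after link 3: o_3 = (2.5442, 8.2011, 5.6962)
after link 4: o_4 = (1.8371, 11.7366, 9.1603)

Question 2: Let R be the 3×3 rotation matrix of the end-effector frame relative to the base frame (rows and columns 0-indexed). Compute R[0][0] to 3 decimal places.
End-effector x-axis (col 0 of R) = (0.3536,0.3536,0.8660)
R[0][0] = 0.3536

0.354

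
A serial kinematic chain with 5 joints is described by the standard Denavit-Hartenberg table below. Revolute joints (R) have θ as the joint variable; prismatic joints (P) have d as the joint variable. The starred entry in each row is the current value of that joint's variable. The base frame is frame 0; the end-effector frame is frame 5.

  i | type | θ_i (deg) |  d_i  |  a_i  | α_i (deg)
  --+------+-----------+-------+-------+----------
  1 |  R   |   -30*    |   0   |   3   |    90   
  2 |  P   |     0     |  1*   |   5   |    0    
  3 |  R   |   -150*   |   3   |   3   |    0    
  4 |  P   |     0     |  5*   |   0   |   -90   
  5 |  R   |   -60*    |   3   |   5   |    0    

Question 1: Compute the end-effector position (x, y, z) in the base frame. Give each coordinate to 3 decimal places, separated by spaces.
after link 1: o_1 = (2.5981, -1.5000, 0.0000)
after link 2: o_2 = (6.4282, -4.8660, 0.0000)
after link 3: o_3 = (2.6782, -6.1651, -1.5000)
after link 4: o_4 = (0.1782, -10.4952, -1.5000)
after link 5: o_5 = (-2.5628, -13.9127, -5.3481)

-2.563 -13.913 -5.348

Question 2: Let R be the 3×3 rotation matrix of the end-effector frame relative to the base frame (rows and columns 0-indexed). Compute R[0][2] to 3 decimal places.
End-effector z-axis (col 2 of R) = (0.4330,-0.2500,-0.8660)
R[0][2] = 0.4330

0.433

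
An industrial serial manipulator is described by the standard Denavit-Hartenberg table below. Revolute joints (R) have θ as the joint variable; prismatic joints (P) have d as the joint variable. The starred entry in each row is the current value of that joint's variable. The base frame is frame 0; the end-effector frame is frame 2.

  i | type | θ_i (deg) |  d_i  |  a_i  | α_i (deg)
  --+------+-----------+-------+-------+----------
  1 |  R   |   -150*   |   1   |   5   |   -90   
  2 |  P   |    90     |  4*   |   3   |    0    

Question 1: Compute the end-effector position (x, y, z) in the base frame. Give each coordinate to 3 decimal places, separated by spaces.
after link 1: o_1 = (-4.3301, -2.5000, 1.0000)
after link 2: o_2 = (-2.3301, -5.9641, -2.0000)

-2.330 -5.964 -2.000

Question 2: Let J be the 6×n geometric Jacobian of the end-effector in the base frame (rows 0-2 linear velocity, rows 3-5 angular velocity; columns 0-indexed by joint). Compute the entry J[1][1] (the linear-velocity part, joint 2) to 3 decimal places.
prismatic axis z_1 = (0.5000,-0.8660,0.0000)
J_v[:, 1] = z_1; J_ω[:, 1] = (0,0,0)
entry J[1][1] = -0.8660

-0.866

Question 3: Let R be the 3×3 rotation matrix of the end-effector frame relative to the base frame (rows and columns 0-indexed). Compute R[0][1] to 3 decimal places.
0.866

End-effector y-axis (col 1 of R) = (0.8660,0.5000,-0.0000)
R[0][1] = 0.8660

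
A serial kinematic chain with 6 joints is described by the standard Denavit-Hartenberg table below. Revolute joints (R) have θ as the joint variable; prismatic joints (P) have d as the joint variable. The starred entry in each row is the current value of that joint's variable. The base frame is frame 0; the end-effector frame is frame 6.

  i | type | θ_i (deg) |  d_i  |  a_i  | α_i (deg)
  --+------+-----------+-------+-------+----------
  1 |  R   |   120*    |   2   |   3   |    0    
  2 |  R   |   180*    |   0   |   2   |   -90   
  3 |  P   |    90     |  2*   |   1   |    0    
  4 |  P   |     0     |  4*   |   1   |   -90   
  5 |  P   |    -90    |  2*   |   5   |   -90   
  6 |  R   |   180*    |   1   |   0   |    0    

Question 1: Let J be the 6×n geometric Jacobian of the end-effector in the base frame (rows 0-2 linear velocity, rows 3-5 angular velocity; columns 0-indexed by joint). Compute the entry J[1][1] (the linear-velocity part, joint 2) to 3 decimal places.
axis z_1 = (0.0000,0.0000,1.0000); lever o_n−o_1 = (9.5263,5.5000,-3.0000)
cross product → J_v[:, 1] = (-5.5000,9.5263,0.0000)
J_ω[:, 1] = z_1
entry J[1][1] = 9.5263

9.526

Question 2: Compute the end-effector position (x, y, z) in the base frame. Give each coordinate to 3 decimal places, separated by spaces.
after link 1: o_1 = (-1.5000, 2.5981, 2.0000)
after link 2: o_2 = (-0.5000, 0.8660, 2.0000)
after link 3: o_3 = (1.2321, 1.8660, 1.0000)
after link 4: o_4 = (4.6962, 3.8660, 0.0000)
after link 5: o_5 = (8.0263, 8.0981, 0.0000)
after link 6: o_6 = (8.0263, 8.0981, -1.0000)

8.026 8.098 -1.000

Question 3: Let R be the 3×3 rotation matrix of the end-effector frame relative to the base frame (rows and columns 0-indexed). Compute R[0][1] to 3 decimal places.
-0.500

End-effector y-axis (col 1 of R) = (-0.5000,0.8660,0.0000)
R[0][1] = -0.5000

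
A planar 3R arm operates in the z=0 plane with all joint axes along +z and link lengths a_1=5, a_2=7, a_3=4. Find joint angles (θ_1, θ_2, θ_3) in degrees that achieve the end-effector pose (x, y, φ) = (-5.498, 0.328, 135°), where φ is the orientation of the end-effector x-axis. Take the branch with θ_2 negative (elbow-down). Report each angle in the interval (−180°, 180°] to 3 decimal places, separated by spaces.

wrist centre = target − a_3·(cos φ, sin φ) = (-2.6696, -2.5004)
cos θ_2 = (13.3788−5²−7²)/(2·5·7) = -0.8660; θ_2 = -149.9991° (elbow-down)
β = atan2(-2.5004,-2.6696) = -136.8739°; ψ = atan2(-3.5001,-1.0621) = -106.8807°
θ_1 = β − ψ = -29.9931°
θ_3 = φ − θ_1 − θ_2 = -45.0078° (wrapped to (-180°,180°])

-29.993 -149.999 -45.008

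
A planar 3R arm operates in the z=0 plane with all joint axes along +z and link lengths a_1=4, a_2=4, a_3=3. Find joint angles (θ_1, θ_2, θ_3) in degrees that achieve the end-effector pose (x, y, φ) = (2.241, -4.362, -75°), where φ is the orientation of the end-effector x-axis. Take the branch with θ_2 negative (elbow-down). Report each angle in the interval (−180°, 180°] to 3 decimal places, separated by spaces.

30.003 -149.994 44.991

wrist centre = target − a_3·(cos φ, sin φ) = (1.4645, -1.4642)
cos θ_2 = (4.2888−4²−4²)/(2·4·4) = -0.8660; θ_2 = -149.9941° (elbow-down)
β = atan2(-1.4642,1.4645) = -44.9937°; ψ = atan2(-2.0004,0.5361) = -74.9971°
θ_1 = β − ψ = 30.0033°
θ_3 = φ − θ_1 − θ_2 = 44.9908° (wrapped to (-180°,180°])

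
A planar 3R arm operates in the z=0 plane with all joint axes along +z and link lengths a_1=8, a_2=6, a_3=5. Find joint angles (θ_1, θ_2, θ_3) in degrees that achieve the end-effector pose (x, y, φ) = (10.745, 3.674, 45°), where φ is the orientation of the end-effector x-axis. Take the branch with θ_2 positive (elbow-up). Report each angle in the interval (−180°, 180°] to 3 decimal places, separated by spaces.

-45.003 120.003 -30.001

wrist centre = target − a_3·(cos φ, sin φ) = (7.2095, 0.1385)
cos θ_2 = (51.9956−8²−6²)/(2·8·6) = -0.5000; θ_2 = 120.0031° (elbow-up)
β = atan2(0.1385,7.2095) = 1.1003°; ψ = atan2(5.1960,4.9997) = 46.1028°
θ_1 = β − ψ = -45.0025°
θ_3 = φ − θ_1 − θ_2 = -30.0005° (wrapped to (-180°,180°])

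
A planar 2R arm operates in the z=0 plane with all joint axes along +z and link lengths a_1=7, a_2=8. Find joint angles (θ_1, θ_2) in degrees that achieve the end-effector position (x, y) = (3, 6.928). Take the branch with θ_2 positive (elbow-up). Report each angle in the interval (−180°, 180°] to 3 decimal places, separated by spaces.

cos θ_2 = (56.9972−7²−8²)/(2·7·8) = -0.5000; θ_2 = 120.0017° (elbow-up)
β = atan2(6.9280,3.0000) = 66.5862°; ψ = atan2(6.9281,2.9998) = 66.5878°
θ_1 = β − ψ = -0.0017°

-0.002 120.002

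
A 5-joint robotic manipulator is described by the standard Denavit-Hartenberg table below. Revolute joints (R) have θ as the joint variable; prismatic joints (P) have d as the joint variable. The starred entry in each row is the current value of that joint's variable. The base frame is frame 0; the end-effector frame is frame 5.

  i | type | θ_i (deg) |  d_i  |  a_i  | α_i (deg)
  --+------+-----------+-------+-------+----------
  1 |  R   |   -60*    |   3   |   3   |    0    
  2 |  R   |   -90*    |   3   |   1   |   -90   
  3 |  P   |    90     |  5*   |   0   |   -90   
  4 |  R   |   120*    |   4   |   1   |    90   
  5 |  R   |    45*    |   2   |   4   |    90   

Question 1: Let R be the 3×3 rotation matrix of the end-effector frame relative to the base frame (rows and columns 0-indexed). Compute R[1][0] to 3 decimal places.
0.884

End-effector x-axis (col 0 of R) = (0.3062,0.8839,0.3536)
R[1][0] = 0.8839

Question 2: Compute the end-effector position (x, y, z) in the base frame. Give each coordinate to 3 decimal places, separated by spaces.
6.890 -0.277 6.182

after link 1: o_1 = (1.5000, -2.5981, 3.0000)
after link 2: o_2 = (0.6340, -3.0981, 6.0000)
after link 3: o_3 = (3.1340, -7.4282, 6.0000)
after link 4: o_4 = (6.1651, -4.6782, 6.5000)
after link 5: o_5 = (6.8898, -0.2766, 6.1822)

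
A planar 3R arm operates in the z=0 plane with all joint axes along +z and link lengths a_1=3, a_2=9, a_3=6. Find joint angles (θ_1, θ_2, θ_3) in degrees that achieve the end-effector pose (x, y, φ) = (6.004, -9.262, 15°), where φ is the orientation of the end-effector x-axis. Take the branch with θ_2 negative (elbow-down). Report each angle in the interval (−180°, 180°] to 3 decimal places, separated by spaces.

wrist centre = target − a_3·(cos φ, sin φ) = (0.2084, -10.8149)
cos θ_2 = (117.0058−3²−9²)/(2·3·9) = 0.5001; θ_2 = -59.9929° (elbow-down)
β = atan2(-10.8149,0.2084) = -88.8958°; ψ = atan2(-7.7937,7.5010) = -46.0964°
θ_1 = β − ψ = -42.7995°
θ_3 = φ − θ_1 − θ_2 = 117.7923° (wrapped to (-180°,180°])

-42.799 -59.993 117.792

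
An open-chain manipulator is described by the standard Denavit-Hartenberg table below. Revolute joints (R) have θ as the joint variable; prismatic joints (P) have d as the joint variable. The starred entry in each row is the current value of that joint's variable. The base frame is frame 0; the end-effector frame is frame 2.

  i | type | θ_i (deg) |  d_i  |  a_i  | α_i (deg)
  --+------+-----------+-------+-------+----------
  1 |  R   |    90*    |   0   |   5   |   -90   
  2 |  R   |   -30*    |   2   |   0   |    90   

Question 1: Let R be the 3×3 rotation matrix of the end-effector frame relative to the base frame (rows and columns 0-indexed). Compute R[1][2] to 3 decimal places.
End-effector z-axis (col 2 of R) = (-0.0000,-0.5000,0.8660)
R[1][2] = -0.5000

-0.500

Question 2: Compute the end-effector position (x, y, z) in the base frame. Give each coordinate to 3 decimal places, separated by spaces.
after link 1: o_1 = (0.0000, 5.0000, 0.0000)
after link 2: o_2 = (-2.0000, 5.0000, 0.0000)

-2.000 5.000 0.000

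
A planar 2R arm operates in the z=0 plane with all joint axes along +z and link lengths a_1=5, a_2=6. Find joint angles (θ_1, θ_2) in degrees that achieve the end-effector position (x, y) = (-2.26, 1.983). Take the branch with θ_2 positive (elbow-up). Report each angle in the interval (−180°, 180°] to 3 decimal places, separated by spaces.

44.997 149.997

cos θ_2 = (9.0399−5²−6²)/(2·5·6) = -0.8660; θ_2 = 149.9973° (elbow-up)
β = atan2(1.9830,-2.2600) = 138.7352°; ψ = atan2(3.0002,-0.1960) = 93.7379°
θ_1 = β − ψ = 44.9973°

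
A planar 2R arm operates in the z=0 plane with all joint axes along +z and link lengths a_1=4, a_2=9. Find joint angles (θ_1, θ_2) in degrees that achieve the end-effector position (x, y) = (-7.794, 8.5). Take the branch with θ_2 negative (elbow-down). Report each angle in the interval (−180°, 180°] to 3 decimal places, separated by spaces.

cos θ_2 = (132.9964−4²−9²)/(2·4·9) = 0.5000; θ_2 = -60.0033° (elbow-down)
β = atan2(8.5000,-7.7940) = 132.5190°; ψ = atan2(-7.7945,8.4996) = -42.5223°
θ_1 = β − ψ = 175.0413°

175.041 -60.003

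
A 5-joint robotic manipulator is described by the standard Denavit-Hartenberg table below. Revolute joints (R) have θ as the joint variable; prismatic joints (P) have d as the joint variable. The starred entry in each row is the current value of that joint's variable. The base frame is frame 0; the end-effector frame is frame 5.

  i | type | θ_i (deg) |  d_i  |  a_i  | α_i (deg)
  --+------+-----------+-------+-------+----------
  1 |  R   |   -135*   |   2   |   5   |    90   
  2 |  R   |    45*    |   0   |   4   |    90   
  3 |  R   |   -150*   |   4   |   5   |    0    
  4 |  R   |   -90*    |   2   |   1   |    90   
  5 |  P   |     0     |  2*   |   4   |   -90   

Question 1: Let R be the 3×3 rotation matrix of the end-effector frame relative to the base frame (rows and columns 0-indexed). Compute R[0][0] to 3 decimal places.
End-effector x-axis (col 0 of R) = (-0.3624,0.8624,-0.3536)
R[0][0] = -0.3624

-0.362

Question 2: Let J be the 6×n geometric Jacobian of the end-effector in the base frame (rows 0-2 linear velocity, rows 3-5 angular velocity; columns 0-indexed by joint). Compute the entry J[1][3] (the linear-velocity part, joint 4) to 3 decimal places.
2.122

axis z_3 = (-0.5000,-0.5000,-0.7071); lever o_n−o_3 = (-4.3850,3.1529,-1.9572)
cross product → J_v[:, 3] = (3.2081,2.1220,-3.7690)
J_ω[:, 3] = z_3
entry J[1][3] = 2.1220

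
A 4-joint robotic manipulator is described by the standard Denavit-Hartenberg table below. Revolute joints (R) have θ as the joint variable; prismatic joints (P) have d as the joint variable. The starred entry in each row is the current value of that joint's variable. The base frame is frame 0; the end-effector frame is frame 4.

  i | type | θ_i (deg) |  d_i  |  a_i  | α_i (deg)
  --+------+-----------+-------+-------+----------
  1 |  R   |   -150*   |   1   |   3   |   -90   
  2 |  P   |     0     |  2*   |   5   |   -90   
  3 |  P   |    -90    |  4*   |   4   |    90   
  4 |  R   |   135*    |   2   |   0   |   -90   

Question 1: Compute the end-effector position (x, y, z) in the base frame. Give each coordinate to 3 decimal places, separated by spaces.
-2.196 -8.196 -3.000

after link 1: o_1 = (-2.5981, -1.5000, 1.0000)
after link 2: o_2 = (-5.9282, -5.7321, 1.0000)
after link 3: o_3 = (-3.9282, -9.1962, -3.0000)
after link 4: o_4 = (-2.1962, -8.1962, -3.0000)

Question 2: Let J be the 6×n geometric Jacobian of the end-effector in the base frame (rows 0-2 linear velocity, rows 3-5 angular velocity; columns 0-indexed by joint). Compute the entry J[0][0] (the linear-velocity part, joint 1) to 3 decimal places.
8.196

axis z_0 = ẑ; lever o_n−o_0 = (-2.1962,-8.1962,-3.0000)
cross product → J_v[:, 0] = (8.1962,-2.1962,0.0000)
J_ω[:, 0] = z_0
entry J[0][0] = 8.1962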